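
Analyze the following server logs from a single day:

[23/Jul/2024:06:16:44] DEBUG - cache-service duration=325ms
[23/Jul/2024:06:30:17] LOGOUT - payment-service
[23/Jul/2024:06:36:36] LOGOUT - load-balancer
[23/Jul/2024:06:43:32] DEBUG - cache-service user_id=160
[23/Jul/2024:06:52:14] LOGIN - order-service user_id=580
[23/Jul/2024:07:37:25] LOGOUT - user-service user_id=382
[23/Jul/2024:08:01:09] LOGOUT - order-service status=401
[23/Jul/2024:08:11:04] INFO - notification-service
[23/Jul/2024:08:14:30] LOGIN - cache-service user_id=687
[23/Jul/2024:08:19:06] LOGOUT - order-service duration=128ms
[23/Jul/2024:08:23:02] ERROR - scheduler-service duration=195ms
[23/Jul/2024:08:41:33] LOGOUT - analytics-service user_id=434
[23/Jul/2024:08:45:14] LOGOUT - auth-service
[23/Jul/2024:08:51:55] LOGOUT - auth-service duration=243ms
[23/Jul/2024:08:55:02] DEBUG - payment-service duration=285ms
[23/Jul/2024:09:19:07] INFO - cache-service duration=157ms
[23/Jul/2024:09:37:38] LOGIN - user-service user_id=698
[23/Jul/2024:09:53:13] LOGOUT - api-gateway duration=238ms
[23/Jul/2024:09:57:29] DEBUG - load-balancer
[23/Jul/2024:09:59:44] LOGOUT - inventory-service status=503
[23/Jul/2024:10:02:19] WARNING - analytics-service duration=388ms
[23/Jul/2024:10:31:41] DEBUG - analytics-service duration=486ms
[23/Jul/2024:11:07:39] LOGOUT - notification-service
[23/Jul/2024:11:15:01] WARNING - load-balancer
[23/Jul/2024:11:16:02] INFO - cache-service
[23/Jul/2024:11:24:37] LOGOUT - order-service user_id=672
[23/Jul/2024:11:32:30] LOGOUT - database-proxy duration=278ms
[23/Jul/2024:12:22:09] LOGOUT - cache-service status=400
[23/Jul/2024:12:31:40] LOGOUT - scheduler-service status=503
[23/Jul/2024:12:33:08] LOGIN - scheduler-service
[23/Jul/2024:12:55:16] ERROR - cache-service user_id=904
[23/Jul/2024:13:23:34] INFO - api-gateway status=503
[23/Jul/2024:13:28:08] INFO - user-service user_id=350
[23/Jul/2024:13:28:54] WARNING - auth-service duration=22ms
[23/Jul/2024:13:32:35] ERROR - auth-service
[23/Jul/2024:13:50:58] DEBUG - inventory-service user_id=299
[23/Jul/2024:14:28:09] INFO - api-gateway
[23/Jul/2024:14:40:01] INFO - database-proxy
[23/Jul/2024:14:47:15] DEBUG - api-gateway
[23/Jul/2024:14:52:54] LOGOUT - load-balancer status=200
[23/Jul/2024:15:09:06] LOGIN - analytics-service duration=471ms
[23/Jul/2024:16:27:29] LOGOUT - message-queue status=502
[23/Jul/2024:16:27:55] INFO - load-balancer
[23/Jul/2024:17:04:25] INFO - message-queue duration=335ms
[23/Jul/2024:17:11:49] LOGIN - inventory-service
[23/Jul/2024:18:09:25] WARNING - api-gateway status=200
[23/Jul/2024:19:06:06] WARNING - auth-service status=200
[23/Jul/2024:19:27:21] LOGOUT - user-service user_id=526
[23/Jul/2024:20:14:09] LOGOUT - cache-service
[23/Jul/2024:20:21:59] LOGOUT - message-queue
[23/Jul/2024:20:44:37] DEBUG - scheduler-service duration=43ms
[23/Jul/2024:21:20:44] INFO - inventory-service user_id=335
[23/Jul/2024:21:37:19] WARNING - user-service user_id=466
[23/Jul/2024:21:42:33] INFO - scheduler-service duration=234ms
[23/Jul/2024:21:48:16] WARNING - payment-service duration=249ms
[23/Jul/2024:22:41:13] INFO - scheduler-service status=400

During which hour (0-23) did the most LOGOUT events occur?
8

To find the peak hour:

1. Group all LOGOUT events by hour
2. Count events in each hour
3. Find hour with maximum count
4. Peak hour: 8 (with 5 events)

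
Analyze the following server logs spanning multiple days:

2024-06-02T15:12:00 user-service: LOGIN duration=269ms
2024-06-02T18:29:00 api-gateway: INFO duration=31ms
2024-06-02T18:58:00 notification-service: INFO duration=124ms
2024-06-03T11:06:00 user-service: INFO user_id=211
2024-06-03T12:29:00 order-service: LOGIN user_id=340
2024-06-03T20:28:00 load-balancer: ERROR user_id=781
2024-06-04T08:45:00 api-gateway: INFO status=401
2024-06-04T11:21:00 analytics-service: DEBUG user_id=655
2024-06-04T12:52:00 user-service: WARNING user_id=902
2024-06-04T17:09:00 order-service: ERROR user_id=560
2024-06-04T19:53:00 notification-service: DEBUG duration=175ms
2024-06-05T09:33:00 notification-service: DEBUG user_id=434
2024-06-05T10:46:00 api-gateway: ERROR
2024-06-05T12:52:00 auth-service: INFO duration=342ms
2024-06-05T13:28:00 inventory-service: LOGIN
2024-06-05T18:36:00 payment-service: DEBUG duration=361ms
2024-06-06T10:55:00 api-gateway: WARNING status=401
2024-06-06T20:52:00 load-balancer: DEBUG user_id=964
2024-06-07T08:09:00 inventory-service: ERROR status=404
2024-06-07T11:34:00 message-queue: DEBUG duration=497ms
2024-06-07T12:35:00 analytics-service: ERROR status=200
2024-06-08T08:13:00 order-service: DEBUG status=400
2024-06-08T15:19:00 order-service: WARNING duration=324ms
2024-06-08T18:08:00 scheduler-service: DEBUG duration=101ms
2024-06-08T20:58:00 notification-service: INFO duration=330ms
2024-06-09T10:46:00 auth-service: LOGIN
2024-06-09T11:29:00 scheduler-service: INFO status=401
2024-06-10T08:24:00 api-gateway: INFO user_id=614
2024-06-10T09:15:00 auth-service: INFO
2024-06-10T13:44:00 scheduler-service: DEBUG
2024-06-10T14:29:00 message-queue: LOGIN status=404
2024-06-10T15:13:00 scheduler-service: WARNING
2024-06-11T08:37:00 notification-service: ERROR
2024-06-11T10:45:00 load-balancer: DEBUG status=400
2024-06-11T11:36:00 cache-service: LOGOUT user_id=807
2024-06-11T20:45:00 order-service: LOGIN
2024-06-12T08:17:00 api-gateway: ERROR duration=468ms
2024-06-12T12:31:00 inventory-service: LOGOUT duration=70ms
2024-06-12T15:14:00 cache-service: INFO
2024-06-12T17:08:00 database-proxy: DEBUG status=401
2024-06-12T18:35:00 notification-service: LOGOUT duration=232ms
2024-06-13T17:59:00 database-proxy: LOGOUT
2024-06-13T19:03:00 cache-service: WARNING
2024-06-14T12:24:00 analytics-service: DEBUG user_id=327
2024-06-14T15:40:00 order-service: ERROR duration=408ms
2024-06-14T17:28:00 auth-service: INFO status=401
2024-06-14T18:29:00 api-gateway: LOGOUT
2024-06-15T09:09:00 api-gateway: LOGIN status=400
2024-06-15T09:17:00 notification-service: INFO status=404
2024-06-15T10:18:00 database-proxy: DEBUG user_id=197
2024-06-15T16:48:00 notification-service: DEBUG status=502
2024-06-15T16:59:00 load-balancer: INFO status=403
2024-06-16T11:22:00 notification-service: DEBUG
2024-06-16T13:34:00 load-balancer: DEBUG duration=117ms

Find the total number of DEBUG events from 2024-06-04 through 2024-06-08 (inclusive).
8

To filter by date range:

1. Date range: 2024-06-04 through 2024-06-08, both dates inclusive
2. Filter for DEBUG events whose date falls in this range
3. Count matching events: 8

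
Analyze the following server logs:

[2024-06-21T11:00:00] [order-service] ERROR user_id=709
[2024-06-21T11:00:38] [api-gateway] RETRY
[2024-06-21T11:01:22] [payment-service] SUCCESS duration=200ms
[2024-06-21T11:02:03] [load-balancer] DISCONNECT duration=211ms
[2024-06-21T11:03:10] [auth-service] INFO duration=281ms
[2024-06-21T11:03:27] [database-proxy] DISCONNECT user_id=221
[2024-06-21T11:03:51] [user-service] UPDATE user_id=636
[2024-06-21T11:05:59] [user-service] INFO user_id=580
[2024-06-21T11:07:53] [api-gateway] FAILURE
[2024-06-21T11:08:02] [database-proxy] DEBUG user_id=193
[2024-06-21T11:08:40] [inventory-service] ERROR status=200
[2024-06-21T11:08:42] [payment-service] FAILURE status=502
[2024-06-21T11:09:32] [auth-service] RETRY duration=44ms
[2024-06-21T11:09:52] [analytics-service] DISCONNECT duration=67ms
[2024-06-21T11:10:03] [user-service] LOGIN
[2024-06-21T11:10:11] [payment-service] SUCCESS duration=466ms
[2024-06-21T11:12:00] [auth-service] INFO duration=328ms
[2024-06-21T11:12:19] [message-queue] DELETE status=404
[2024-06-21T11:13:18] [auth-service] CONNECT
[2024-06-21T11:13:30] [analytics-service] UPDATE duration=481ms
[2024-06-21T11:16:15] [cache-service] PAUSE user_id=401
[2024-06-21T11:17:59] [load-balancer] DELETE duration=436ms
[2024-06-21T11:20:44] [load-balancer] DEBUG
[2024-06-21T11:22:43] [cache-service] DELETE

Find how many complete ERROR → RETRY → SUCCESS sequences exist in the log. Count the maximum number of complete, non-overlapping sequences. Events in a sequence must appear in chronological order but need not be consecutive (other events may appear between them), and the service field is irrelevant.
2

To count sequences:

1. Look for pattern: ERROR → RETRY → SUCCESS
2. Greedily scan the log in chronological order, matching each sequence element in turn (ignoring service)
3. Each time the full pattern completes, increment the count and restart matching from the next event
4. Complete non-overlapping sequences found: 2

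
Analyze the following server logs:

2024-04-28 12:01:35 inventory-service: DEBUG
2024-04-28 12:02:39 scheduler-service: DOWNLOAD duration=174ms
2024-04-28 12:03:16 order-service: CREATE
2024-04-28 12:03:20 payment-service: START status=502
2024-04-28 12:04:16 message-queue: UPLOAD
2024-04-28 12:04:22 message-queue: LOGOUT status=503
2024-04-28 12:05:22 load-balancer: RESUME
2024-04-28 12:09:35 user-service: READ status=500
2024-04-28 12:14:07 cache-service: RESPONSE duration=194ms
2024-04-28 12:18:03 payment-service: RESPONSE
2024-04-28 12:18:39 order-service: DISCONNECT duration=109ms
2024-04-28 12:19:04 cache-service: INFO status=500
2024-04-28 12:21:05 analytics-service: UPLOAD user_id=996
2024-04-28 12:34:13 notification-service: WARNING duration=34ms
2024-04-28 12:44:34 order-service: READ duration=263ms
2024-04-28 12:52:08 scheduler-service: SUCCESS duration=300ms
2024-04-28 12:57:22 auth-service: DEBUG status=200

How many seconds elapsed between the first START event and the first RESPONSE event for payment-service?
883

To find the time between events:

1. Locate the first START event for payment-service: 2024-04-28 12:03:20
2. Locate the first RESPONSE event for payment-service: 2024-04-28 12:18:03
3. Calculate the difference: 2024-04-28 12:18:03 - 2024-04-28 12:03:20 = 883 seconds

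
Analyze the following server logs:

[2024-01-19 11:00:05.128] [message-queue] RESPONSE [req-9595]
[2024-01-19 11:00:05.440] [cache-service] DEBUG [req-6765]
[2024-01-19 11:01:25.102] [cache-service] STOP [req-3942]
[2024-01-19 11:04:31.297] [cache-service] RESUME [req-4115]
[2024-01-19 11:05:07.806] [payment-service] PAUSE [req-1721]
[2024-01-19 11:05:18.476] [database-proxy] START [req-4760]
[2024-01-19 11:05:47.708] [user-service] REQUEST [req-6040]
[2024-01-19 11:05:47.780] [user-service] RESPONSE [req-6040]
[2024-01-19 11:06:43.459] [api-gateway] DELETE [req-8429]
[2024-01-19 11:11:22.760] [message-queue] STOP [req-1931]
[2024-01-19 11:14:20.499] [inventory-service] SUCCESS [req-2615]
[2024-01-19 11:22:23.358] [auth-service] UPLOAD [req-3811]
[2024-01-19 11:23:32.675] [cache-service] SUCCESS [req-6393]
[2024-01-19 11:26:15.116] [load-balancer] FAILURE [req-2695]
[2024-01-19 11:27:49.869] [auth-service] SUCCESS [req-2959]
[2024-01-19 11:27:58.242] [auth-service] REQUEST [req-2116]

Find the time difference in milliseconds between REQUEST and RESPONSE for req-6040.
72

To calculate latency:

1. Find REQUEST with id req-6040: 2024-01-19 11:05:47.708
2. Find RESPONSE with id req-6040: 2024-01-19 11:05:47.780
3. Latency: 2024-01-19 11:05:47.780 - 2024-01-19 11:05:47.708 = 72ms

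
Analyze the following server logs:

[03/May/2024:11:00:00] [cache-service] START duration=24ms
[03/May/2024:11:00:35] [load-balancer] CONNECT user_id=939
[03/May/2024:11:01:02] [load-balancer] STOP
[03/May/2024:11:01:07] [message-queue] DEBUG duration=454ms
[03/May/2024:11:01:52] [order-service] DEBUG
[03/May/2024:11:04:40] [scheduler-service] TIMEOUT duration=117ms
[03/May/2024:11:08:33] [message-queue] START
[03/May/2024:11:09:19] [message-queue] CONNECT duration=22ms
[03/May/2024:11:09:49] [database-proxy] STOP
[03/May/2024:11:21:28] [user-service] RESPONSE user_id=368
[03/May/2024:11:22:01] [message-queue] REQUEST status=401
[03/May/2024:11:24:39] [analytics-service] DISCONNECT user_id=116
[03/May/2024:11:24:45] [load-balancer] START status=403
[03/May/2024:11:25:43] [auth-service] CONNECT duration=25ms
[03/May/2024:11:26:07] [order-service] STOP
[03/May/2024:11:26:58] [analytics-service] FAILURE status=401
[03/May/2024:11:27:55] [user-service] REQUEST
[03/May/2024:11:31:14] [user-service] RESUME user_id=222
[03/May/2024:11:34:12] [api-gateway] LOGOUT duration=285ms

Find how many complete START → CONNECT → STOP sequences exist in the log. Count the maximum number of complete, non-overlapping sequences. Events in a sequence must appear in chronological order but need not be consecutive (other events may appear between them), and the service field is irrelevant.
3

To count sequences:

1. Look for pattern: START → CONNECT → STOP
2. Greedily scan the log in chronological order, matching each sequence element in turn (ignoring service)
3. Each time the full pattern completes, increment the count and restart matching from the next event
4. Complete non-overlapping sequences found: 3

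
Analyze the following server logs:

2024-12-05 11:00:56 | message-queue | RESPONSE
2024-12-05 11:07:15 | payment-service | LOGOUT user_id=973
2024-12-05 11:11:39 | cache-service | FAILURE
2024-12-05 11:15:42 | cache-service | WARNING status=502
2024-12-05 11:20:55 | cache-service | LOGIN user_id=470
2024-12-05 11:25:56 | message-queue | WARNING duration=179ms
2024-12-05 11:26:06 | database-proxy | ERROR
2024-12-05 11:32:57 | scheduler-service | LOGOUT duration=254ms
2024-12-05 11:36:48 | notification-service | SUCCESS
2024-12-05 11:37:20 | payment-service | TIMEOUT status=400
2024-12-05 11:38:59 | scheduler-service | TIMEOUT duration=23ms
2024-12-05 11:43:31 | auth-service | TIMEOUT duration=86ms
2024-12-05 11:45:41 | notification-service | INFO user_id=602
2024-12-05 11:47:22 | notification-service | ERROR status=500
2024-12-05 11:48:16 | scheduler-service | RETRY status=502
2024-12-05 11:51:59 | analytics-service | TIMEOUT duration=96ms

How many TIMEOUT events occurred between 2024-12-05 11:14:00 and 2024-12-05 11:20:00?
0

To count events in the time window:

1. Window boundaries: 2024-12-05 11:14:00 to 2024-12-05 11:20:00
2. Filter for TIMEOUT events within this window
3. Count matching events: 0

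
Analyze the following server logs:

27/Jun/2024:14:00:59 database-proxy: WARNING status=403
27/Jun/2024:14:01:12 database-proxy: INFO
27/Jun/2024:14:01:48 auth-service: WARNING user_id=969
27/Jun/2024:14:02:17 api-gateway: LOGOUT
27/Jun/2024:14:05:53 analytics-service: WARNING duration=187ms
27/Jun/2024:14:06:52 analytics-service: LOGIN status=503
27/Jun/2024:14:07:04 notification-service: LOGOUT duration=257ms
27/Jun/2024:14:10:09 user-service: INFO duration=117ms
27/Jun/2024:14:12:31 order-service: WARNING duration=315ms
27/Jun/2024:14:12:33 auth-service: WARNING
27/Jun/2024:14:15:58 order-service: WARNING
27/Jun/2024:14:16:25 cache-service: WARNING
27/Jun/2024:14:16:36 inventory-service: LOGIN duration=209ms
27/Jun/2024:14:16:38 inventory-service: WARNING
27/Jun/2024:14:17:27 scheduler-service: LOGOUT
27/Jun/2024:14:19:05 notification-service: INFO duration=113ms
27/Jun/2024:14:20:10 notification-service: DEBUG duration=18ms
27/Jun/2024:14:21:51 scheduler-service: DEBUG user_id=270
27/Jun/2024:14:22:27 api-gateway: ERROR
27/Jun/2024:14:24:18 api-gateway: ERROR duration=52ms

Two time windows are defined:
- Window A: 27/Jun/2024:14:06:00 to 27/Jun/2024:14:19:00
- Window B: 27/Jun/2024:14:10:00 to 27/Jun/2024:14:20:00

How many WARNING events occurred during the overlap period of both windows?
5

To find overlap events:

1. Window A: 27/Jun/2024:14:06:00 to 27/Jun/2024:14:19:00
2. Window B: 27/Jun/2024:14:10:00 to 27/Jun/2024:14:20:00
3. Overlap period: 27/Jun/2024:14:10:00 to 27/Jun/2024:14:19:00
4. Count WARNING events in overlap: 5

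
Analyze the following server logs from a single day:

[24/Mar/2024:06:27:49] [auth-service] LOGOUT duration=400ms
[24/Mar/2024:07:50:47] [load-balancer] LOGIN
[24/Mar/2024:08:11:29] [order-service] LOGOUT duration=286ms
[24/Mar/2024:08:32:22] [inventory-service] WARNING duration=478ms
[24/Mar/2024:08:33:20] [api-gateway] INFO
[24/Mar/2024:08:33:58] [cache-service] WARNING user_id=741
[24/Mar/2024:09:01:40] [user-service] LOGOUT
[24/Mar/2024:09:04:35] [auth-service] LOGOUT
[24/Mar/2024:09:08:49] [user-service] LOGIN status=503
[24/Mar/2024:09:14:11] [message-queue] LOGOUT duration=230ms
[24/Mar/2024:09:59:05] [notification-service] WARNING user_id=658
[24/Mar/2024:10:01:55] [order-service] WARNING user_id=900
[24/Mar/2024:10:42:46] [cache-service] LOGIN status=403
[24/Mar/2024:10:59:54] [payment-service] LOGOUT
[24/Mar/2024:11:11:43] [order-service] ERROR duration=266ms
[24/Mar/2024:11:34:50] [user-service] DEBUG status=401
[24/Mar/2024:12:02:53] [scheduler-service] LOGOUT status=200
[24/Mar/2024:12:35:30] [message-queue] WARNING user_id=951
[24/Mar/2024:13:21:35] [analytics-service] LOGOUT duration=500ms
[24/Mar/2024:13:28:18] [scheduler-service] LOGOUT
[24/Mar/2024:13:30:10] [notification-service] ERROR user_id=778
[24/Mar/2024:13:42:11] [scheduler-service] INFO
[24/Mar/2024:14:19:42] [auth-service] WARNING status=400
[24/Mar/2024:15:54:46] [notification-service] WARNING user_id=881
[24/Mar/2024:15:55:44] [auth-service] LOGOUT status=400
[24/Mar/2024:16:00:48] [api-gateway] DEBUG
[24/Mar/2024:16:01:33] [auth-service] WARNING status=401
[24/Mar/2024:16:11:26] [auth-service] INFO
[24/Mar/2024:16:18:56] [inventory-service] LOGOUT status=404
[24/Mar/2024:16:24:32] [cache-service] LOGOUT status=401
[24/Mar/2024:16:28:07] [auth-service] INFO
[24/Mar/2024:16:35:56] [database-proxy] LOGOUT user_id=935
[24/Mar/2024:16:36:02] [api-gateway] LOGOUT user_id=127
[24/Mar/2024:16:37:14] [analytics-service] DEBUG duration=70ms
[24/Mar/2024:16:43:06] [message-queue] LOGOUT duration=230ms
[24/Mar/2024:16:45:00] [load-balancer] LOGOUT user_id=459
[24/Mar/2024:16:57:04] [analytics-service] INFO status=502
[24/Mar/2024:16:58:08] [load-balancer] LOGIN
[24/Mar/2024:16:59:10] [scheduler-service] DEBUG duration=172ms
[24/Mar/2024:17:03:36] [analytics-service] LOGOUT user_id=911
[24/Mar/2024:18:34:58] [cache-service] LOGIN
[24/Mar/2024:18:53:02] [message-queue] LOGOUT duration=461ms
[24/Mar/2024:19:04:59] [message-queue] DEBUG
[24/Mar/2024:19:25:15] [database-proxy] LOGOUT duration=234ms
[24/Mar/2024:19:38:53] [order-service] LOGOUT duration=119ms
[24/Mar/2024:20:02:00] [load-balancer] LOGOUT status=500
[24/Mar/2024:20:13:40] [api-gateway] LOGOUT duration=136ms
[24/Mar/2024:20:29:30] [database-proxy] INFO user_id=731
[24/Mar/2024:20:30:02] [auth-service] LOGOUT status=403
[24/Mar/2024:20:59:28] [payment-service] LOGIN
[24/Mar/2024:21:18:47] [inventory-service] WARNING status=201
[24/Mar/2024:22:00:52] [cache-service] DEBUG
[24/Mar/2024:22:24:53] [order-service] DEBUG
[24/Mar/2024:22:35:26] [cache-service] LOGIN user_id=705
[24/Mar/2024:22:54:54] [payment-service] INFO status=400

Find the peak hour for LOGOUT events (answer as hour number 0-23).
16

To find the peak hour:

1. Group all LOGOUT events by hour
2. Count events in each hour
3. Find hour with maximum count
4. Peak hour: 16 (with 6 events)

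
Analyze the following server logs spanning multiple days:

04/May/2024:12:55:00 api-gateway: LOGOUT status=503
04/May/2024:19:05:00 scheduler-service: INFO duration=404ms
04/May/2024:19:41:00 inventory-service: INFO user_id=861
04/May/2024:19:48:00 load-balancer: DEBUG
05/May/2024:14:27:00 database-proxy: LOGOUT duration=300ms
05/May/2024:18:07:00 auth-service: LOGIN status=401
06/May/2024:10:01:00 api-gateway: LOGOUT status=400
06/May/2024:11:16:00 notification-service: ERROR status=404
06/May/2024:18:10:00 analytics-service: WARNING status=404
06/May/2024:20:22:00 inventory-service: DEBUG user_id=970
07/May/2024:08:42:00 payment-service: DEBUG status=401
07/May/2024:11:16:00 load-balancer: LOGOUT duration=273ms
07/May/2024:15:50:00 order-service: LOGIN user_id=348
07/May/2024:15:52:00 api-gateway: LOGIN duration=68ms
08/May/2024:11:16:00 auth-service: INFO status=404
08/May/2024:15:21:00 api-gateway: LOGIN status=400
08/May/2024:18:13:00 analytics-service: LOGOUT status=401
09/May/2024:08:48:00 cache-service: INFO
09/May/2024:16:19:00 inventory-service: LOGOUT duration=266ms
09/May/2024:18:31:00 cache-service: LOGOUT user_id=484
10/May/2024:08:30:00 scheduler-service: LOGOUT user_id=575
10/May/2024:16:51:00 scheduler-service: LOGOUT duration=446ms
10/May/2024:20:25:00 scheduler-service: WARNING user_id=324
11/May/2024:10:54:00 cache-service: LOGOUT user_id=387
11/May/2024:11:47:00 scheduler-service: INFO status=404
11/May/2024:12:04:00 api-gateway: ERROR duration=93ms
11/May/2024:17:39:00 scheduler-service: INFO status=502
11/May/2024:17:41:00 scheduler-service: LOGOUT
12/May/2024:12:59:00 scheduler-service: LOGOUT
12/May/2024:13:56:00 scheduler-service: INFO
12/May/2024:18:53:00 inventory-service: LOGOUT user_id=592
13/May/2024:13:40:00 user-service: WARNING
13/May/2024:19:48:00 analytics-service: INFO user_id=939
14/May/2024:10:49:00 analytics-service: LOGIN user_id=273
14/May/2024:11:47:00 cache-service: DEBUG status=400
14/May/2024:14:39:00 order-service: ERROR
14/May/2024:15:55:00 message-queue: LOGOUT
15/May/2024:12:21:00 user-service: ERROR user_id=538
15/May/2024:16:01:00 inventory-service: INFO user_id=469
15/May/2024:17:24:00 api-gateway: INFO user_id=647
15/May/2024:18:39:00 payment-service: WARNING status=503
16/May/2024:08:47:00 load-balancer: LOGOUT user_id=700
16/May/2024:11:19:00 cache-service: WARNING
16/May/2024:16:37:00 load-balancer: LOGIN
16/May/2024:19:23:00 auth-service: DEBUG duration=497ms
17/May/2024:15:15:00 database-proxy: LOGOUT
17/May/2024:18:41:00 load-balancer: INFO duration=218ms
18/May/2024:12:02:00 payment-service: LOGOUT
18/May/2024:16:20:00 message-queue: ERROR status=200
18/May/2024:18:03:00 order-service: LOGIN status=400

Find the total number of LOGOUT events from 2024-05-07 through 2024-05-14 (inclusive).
11

To filter by date range:

1. Date range: 2024-05-07 through 2024-05-14, both dates inclusive
2. Filter for LOGOUT events whose date falls in this range
3. Count matching events: 11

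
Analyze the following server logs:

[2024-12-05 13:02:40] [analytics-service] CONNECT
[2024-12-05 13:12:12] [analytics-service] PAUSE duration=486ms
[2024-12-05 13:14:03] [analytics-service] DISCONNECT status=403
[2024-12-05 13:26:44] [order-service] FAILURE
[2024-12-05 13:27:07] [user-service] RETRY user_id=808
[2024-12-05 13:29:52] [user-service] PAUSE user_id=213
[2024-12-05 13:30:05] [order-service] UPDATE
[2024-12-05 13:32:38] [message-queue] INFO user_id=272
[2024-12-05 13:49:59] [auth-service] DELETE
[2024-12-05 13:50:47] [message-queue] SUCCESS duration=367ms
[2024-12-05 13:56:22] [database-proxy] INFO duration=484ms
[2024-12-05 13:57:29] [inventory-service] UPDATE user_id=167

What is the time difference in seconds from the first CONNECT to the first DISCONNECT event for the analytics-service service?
683

To find the time between events:

1. Locate the first CONNECT event for analytics-service: 2024-12-05 13:02:40
2. Locate the first DISCONNECT event for analytics-service: 2024-12-05 13:14:03
3. Calculate the difference: 2024-12-05 13:14:03 - 2024-12-05 13:02:40 = 683 seconds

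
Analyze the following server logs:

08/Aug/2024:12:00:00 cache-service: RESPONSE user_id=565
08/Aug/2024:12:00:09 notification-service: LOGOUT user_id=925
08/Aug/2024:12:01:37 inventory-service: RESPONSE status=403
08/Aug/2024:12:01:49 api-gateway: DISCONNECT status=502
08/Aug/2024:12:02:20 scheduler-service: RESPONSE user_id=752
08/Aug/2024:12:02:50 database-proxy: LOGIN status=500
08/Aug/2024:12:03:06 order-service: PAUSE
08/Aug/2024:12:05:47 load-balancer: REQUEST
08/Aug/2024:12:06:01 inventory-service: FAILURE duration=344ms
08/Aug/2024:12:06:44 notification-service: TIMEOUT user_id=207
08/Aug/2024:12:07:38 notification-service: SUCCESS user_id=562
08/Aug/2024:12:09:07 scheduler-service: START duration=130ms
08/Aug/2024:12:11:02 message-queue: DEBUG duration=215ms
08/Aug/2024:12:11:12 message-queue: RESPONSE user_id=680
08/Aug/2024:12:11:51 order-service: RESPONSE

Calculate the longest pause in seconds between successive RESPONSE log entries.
532

To find the longest gap:

1. Extract all RESPONSE events in chronological order
2. Calculate time differences between consecutive events
3. Find the maximum difference
4. Longest gap: 532 seconds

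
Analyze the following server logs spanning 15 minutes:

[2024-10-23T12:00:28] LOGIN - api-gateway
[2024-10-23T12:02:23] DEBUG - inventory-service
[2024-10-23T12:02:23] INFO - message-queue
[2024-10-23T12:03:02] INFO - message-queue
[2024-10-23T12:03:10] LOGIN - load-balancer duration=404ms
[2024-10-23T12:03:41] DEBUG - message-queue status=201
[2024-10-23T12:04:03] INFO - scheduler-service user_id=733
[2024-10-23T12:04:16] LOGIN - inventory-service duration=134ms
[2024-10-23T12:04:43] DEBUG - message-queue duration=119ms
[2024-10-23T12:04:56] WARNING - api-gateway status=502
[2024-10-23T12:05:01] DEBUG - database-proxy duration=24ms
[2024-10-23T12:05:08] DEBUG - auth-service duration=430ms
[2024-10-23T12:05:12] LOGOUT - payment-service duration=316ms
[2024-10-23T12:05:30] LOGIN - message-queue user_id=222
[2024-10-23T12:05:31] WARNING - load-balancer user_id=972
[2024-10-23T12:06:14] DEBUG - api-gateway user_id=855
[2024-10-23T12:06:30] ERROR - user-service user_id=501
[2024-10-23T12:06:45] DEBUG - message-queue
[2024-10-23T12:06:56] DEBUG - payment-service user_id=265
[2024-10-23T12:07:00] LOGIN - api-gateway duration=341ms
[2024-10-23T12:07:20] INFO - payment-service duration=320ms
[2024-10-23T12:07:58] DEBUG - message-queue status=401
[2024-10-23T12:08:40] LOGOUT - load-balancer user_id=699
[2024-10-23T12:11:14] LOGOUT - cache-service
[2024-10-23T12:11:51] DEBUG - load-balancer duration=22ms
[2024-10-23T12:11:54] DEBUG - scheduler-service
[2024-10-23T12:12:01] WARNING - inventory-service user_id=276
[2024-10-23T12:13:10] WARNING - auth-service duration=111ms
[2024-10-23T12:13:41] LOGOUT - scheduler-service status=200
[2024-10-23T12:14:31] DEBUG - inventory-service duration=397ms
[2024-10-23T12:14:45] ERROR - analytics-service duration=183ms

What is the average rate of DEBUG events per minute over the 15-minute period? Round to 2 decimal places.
0.8

To calculate the rate:

1. Count total DEBUG events: 12
2. Total time period: 15 minutes
3. Rate = 12 / 15 = 0.8 events per minute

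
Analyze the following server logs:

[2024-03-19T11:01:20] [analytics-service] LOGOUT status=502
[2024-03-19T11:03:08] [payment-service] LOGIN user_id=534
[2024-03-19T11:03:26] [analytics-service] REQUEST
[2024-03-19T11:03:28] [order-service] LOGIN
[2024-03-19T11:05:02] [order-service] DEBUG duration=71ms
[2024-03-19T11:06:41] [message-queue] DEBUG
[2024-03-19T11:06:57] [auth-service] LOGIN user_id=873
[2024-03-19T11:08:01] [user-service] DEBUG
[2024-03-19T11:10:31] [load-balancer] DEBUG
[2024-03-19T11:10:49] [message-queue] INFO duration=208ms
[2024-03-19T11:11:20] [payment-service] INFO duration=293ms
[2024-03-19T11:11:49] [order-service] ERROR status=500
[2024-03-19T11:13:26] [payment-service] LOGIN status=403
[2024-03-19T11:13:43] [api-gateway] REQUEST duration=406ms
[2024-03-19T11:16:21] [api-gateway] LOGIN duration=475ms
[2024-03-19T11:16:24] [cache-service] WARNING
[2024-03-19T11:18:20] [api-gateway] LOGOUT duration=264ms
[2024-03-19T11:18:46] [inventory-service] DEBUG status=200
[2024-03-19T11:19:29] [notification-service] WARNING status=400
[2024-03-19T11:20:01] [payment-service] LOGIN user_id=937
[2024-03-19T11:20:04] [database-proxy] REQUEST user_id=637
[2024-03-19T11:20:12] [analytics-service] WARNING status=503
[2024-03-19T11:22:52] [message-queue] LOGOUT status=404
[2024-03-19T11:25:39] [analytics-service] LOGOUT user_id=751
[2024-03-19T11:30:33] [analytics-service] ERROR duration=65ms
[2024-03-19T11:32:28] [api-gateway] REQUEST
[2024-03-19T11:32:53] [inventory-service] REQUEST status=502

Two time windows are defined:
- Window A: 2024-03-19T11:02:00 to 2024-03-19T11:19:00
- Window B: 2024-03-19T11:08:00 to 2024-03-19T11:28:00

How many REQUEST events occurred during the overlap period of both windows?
1

To find overlap events:

1. Window A: 2024-03-19T11:02:00 to 2024-03-19T11:19:00
2. Window B: 2024-03-19T11:08:00 to 2024-03-19T11:28:00
3. Overlap period: 2024-03-19T11:08:00 to 2024-03-19T11:19:00
4. Count REQUEST events in overlap: 1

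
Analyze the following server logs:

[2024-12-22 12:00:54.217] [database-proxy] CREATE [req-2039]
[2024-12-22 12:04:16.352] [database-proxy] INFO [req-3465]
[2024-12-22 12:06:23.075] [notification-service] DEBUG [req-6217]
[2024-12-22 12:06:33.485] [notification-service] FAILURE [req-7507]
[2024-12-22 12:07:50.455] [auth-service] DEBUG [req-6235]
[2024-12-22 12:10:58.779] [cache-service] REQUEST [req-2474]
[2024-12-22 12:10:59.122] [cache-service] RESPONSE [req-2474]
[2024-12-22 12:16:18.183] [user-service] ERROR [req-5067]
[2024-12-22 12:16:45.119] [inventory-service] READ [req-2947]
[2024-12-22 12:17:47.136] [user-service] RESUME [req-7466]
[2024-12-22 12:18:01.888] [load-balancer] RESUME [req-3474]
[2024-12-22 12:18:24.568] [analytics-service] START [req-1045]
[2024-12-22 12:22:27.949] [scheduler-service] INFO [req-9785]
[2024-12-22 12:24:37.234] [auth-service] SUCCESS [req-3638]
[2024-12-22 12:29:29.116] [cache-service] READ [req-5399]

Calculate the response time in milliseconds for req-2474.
343

To calculate latency:

1. Find REQUEST with id req-2474: 2024-12-22 12:10:58.779
2. Find RESPONSE with id req-2474: 2024-12-22 12:10:59.122
3. Latency: 2024-12-22 12:10:59.122 - 2024-12-22 12:10:58.779 = 343ms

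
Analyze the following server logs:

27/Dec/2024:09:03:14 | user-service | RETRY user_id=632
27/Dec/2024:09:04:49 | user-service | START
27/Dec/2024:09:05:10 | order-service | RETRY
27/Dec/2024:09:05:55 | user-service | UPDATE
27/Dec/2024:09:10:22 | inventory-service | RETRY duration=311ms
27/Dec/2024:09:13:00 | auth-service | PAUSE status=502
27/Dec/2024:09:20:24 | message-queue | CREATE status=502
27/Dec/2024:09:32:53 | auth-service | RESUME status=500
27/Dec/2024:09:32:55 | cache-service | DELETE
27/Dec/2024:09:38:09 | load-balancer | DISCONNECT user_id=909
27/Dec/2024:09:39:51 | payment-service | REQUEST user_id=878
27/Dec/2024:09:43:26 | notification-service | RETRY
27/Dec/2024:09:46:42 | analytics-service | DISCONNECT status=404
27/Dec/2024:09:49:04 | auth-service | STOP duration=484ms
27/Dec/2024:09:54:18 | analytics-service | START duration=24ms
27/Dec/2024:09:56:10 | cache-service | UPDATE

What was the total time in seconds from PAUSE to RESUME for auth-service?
1193

To calculate state duration:

1. Find PAUSE event for auth-service: 27/Dec/2024:09:13:00
2. Find RESUME event for auth-service: 27/Dec/2024:09:32:53
3. Calculate duration: 27/Dec/2024:09:32:53 - 27/Dec/2024:09:13:00 = 1193 seconds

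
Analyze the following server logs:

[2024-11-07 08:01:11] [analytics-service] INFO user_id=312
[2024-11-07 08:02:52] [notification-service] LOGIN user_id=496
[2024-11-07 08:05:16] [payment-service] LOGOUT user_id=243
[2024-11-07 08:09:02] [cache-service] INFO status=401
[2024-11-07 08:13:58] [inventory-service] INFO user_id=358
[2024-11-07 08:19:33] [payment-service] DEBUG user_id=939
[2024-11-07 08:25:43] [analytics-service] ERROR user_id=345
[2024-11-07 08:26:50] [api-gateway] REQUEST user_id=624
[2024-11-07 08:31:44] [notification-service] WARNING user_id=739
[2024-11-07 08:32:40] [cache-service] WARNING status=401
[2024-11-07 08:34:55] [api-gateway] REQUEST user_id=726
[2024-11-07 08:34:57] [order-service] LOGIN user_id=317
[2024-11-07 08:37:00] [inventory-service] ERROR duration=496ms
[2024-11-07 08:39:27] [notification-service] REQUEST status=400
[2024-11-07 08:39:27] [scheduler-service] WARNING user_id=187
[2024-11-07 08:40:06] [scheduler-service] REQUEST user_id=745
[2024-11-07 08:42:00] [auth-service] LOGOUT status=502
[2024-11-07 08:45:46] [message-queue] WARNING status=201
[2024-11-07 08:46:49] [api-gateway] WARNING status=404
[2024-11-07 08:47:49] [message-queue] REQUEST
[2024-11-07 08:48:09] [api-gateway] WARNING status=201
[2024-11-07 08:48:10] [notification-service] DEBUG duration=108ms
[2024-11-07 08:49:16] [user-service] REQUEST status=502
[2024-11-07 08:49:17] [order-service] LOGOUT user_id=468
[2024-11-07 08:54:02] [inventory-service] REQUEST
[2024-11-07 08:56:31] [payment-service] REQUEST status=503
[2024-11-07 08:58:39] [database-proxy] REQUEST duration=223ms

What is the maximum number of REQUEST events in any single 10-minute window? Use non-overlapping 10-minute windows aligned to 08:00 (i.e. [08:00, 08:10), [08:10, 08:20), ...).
3

To find the burst window:

1. Divide the log period into non-overlapping 10-minute windows starting at 08:00
2. Count REQUEST events in each window
3. Find the window with maximum count
4. Maximum events in a window: 3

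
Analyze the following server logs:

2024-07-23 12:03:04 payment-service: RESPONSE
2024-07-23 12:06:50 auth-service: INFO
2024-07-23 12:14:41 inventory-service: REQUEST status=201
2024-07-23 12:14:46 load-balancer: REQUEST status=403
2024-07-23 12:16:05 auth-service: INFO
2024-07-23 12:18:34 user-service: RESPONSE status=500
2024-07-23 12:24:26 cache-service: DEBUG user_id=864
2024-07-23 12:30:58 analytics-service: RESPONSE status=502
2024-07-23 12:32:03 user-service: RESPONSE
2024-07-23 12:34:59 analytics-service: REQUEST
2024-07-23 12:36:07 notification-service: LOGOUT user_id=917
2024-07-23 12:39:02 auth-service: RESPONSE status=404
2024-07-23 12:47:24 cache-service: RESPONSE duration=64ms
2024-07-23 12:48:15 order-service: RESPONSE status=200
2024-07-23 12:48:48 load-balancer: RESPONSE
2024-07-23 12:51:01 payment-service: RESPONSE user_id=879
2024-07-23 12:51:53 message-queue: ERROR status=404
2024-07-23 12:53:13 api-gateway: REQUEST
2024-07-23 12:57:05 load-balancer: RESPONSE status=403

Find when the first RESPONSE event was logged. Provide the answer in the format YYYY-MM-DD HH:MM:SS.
2024-07-23 12:03:04

To find the first event:

1. Filter for all RESPONSE events
2. Sort by timestamp
3. Select the first one
4. Timestamp: 2024-07-23 12:03:04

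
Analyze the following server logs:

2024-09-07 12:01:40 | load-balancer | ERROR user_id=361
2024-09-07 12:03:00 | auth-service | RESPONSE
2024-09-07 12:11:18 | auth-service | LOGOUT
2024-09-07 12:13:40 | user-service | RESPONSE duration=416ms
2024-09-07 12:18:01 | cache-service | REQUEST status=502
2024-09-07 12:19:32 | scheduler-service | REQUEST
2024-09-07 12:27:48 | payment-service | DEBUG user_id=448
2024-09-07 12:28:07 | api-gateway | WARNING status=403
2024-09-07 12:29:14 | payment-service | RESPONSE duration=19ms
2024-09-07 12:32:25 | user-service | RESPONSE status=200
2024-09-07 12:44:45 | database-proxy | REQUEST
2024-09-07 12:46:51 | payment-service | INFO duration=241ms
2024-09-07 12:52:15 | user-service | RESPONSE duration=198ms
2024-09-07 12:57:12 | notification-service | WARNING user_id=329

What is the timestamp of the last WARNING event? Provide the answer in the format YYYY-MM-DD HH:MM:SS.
2024-09-07 12:57:12

To find the last event:

1. Filter for all WARNING events
2. Sort by timestamp
3. Select the last one
4. Timestamp: 2024-09-07 12:57:12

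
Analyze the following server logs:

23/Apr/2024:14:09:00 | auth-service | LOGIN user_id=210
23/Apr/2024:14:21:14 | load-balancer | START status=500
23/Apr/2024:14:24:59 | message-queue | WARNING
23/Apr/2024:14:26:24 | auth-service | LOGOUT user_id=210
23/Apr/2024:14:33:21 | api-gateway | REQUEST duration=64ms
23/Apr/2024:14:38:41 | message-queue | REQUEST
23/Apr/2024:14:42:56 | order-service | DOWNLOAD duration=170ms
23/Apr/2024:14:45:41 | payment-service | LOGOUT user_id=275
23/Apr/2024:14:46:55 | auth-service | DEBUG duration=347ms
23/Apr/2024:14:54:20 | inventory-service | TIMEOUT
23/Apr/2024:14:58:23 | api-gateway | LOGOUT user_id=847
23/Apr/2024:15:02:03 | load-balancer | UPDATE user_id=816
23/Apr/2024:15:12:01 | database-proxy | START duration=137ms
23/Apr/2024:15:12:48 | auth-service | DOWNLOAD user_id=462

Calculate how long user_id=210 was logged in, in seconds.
1044

To calculate session duration:

1. Find LOGIN event for user_id=210: 23/Apr/2024:14:09:00
2. Find LOGOUT event for user_id=210: 23/Apr/2024:14:26:24
3. Session duration: 23/Apr/2024:14:26:24 - 23/Apr/2024:14:09:00 = 1044 seconds (17 minutes)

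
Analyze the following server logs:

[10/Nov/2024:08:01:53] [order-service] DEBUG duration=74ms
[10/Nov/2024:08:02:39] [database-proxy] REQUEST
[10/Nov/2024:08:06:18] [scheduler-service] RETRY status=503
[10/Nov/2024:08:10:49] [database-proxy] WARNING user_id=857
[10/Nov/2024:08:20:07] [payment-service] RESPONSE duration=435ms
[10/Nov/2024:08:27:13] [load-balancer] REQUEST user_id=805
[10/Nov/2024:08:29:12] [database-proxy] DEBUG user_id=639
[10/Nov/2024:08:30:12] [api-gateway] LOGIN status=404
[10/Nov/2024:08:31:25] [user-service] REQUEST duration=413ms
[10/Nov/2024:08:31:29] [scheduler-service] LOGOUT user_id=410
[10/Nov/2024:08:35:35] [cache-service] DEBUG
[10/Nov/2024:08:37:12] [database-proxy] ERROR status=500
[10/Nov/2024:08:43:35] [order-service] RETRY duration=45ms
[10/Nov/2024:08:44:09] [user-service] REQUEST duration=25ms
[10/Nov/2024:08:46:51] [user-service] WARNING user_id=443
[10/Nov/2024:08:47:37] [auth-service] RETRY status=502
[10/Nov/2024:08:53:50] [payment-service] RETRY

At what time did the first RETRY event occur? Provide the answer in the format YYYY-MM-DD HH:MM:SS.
2024-11-10 08:06:18

To find the first event:

1. Filter for all RETRY events
2. Sort by timestamp
3. Select the first one
4. Timestamp: 2024-11-10 08:06:18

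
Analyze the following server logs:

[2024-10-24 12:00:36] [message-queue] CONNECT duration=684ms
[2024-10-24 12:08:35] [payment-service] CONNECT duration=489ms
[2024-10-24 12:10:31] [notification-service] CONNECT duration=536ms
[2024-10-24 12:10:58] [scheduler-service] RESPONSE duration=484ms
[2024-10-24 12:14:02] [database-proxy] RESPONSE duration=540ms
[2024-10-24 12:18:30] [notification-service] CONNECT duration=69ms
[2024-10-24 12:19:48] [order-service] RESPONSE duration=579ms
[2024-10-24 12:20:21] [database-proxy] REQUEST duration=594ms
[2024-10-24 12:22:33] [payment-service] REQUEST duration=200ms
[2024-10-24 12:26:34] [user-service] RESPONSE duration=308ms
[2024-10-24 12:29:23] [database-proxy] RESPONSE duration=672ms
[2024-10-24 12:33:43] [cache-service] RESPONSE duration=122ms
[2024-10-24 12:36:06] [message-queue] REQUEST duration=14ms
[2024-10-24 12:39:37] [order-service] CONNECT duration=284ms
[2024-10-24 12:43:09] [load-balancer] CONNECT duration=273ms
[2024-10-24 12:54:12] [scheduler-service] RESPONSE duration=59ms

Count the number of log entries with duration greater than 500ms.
6

To count timeouts:

1. Threshold: 500ms
2. Extract duration from each log entry
3. Count entries where duration > 500
4. Timeout count: 6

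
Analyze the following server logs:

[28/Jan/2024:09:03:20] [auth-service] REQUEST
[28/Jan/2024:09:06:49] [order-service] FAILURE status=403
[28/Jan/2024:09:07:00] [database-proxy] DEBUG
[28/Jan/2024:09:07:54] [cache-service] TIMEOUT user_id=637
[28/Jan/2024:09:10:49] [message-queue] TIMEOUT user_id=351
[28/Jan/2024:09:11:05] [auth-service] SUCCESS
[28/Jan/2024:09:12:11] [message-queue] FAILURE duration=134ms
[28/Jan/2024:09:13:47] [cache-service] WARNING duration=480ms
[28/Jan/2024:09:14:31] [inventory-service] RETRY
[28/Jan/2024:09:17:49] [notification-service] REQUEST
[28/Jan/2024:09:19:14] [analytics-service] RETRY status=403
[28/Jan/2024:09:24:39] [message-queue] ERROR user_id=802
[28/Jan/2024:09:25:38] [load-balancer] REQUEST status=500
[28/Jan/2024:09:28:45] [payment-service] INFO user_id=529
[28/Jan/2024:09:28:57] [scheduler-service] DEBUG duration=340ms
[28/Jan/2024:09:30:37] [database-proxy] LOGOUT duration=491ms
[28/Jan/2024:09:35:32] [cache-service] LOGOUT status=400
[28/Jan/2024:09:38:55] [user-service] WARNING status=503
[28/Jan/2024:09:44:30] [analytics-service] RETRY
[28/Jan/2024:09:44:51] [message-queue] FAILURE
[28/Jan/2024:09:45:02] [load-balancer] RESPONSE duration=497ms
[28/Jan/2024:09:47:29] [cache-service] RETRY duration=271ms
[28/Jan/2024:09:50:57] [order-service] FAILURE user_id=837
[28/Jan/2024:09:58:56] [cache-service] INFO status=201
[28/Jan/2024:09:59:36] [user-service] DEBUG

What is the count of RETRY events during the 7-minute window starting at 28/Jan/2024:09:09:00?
1

To count events in the time window:

1. Window boundaries: 28/Jan/2024:09:09:00 to 28/Jan/2024:09:16:00
2. Filter for RETRY events within this window
3. Count matching events: 1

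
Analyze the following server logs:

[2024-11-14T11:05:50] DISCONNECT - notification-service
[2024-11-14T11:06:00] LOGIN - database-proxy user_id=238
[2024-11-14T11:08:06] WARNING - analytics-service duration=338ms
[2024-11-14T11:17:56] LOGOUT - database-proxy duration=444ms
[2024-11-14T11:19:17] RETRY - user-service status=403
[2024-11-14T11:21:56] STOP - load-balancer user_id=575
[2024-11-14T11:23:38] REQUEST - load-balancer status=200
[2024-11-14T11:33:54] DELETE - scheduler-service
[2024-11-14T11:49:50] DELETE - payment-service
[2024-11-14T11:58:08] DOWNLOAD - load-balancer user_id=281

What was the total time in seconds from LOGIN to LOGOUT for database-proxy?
716

To calculate state duration:

1. Find LOGIN event for database-proxy: 2024-11-14T11:06:00
2. Find LOGOUT event for database-proxy: 2024-11-14T11:17:56
3. Calculate duration: 2024-11-14T11:17:56 - 2024-11-14T11:06:00 = 716 seconds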